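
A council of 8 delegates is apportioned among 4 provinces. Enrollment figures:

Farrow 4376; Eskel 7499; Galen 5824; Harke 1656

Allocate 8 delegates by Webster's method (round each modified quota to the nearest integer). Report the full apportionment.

Farrow 2, Eskel 3, Galen 2, Harke 1

Standard divisor 19355/8 ≈ 2419.375; standard quotas: Farrow 1.809, Eskel 3.100, Galen 2.407, Harke 0.684.
Rounding to the nearest integer gives Farrow 2, Eskel 3, Galen 2, Harke 1 — total 8, matching the house size, so no adjustment is needed.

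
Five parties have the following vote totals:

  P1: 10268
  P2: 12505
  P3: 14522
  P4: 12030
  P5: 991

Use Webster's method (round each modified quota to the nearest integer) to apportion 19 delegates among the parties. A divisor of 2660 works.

With modified divisor 2660: modified quotas P1 3.860, P2 4.701, P3 5.459, P4 4.523, P5 0.373.
Rounding to the nearest integer: P1 4, P2 5, P3 5, P4 5, P5 0 (total 19).

P1=4; P2=5; P3=5; P4=5; P5=0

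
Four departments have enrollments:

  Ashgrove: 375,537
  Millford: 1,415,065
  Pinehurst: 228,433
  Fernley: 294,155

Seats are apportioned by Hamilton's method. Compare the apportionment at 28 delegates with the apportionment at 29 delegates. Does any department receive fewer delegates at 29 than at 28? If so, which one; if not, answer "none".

At 28 seats: Ashgrove 4, Millford 17, Pinehurst 3, Fernley 4.
At 29 seats: Ashgrove 5, Millford 18, Pinehurst 3, Fernley 3.
Fernley drops from 4 to 3.

Fernley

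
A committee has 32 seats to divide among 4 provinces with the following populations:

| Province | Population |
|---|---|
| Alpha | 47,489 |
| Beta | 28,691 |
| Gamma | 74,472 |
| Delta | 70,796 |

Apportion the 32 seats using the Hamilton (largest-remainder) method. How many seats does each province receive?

Alpha: 7, Beta: 4, Gamma: 11, Delta: 10

Total 221448; standard divisor 221448/32 ≈ 6920.25.
Standard quotas: Alpha 6.8623, Beta 4.1459, Gamma 10.7615, Delta 10.2303.
Lower quotas: Alpha 6, Beta 4, Gamma 10, Delta 10 (sum 30, leaving 2 seats).
Remainders in descending order: Alpha 0.8623, Gamma 0.7615, Delta 0.2303, Beta 0.1459.
The surplus seats go to Alpha, Gamma.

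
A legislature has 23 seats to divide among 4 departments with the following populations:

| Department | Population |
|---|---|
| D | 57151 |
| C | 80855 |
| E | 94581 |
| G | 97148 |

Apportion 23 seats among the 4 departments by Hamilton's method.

D=4, C=6, E=6, G=7

The standard divisor is 329735/23 ≈ 14336.304.
Standard quotas: D 3.9865, C 5.6399, E 6.5973, G 6.7764.
Lower quotas: D 3, C 5, E 6, G 6 (sum 20, leaving 3 seats).
Remainders in descending order: D 0.9865, G 0.7764, C 0.6399, E 0.5973.
Largest remainders: D, G, C receive the extra seats.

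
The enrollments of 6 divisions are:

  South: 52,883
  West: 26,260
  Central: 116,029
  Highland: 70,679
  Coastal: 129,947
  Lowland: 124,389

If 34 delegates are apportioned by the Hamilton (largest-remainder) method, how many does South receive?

Total 520187; standard divisor 520187/34 ≈ 15299.618.
Standard quotas: South 3.4565, West 1.7164, Central 7.5838, Highland 4.6197, Coastal 8.4935, Lowland 8.1302.
Lower quotas: South 3, West 1, Central 7, Highland 4, Coastal 8, Lowland 8 (sum 31, leaving 3 seats).
Remainders in descending order: West 0.7164, Highland 0.6197, Central 0.5838, Coastal 0.4935, South 0.4565, Lowland 0.1302.
The surplus seats go to West, Highland, Central.
South receives 3.

3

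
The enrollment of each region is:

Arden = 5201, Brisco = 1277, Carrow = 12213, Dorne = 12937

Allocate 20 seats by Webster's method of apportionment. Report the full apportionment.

Arden: 3, Brisco: 1, Carrow: 8, Dorne: 8

Standard divisor 31628/20 ≈ 1581.4; standard quotas: Arden 3.289, Brisco 0.808, Carrow 7.723, Dorne 8.181.
Rounding to the nearest integer gives Arden 3, Brisco 1, Carrow 8, Dorne 8 — total 20, matching the house size, so no adjustment is needed.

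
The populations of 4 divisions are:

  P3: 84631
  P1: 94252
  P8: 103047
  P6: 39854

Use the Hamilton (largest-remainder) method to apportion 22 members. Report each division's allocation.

The standard divisor is 321784/22 ≈ 14626.545.
Standard quotas: P3 5.7861, P1 6.4439, P8 7.0452, P6 2.7248.
Lower quotas: P3 5, P1 6, P8 7, P6 2 (sum 20, leaving 2 seats).
Remainders in descending order: P3 0.7861, P6 0.7248, P1 0.4439, P8 0.0452.
The surplus seats go to P3, P6.

P3 6, P1 6, P8 7, P6 3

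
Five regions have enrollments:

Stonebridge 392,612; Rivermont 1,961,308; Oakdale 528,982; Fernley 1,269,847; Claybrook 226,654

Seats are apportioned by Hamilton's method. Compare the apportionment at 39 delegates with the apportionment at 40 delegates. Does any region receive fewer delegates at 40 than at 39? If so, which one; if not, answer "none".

Stonebridge

At 39 seats: Stonebridge 4, Rivermont 17, Oakdale 5, Fernley 11, Claybrook 2.
At 40 seats: Stonebridge 3, Rivermont 18, Oakdale 5, Fernley 12, Claybrook 2.
Stonebridge drops from 4 to 3.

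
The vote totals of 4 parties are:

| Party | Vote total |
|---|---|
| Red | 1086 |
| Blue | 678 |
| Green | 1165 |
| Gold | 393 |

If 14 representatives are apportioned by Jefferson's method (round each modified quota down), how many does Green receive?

Standard divisor 3322/14 ≈ 237.286; standard quotas: Red 4.577, Blue 2.857, Green 4.910, Gold 1.656.
Rounding down gives 4, 2, 4, 1 = 11 seats, so the divisor must be adjusted.
With modified divisor 200: modified quotas Red 5.430, Blue 3.390, Green 5.825, Gold 1.965.
Rounding down: Red 5, Blue 3, Green 5, Gold 1 (total 14).
Green receives 5.

5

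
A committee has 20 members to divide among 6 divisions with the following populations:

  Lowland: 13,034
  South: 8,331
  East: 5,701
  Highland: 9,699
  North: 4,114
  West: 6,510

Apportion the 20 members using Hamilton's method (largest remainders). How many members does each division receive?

Lowland=5; South=4; East=2; Highland=4; North=2; West=3

Standard divisor: 47389 ÷ 20 ≈ 2369.45.
Standard quotas: Lowland 5.5009, South 3.5160, East 2.4060, Highland 4.0934, North 1.7363, West 2.7475.
Lower quotas: Lowland 5, South 3, East 2, Highland 4, North 1, West 2 (sum 17, leaving 3 seats).
Remainders in descending order: West 0.7475, North 0.7363, South 0.5160, Lowland 0.5009, East 0.4060, Highland 0.0934.
Largest remainders: West, North, South receive the extra seats.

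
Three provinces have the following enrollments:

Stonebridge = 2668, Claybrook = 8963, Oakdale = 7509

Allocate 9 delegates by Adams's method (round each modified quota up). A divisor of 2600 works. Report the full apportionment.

With modified divisor 2600: modified quotas Stonebridge 1.026, Claybrook 3.447, Oakdale 2.888.
Rounding up: Stonebridge 2, Claybrook 4, Oakdale 3 (total 9).

Stonebridge=2; Claybrook=4; Oakdale=3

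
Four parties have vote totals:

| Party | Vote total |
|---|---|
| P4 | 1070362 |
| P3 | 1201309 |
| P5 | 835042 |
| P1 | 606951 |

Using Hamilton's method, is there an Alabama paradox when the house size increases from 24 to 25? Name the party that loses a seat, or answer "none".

At 24 seats: P4 7, P3 8, P5 5, P1 4.
At 25 seats: P4 7, P3 8, P5 6, P1 4.
No party's allocation decreased.

none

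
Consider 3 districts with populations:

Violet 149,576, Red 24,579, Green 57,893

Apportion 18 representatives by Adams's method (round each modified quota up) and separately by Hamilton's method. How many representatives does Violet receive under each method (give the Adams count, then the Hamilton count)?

11 and 12

Adams: Violet 11, Red 2, Green 5.
Hamilton: Violet 12, Red 2, Green 4.
Violet gets 11 under Adams and 12 under Hamilton.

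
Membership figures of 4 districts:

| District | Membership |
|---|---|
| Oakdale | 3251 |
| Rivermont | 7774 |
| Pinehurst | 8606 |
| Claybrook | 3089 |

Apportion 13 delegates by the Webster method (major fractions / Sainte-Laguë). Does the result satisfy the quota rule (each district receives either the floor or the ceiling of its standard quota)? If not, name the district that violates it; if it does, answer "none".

none

Standard quotas: Oakdale 1.860, Rivermont 4.448, Pinehurst 4.924, Claybrook 1.767.
Webster allocation: Oakdale 2, Rivermont 4, Pinehurst 5, Claybrook 2.
Every allocation lies between the lower and upper quota.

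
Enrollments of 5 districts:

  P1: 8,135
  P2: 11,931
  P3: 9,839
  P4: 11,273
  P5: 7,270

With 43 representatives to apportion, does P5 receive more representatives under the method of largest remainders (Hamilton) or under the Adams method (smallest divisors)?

Adams

Hamilton: P1 7, P2 11, P3 9, P4 10, P5 6.
Adams: P1 7, P2 10, P3 9, P4 10, P5 7.
P5 gets 6 under Hamilton and 7 under Adams.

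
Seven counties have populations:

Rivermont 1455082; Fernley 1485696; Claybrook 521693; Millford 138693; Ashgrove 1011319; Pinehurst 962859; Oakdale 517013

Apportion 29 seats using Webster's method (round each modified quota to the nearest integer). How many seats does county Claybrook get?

2

Standard divisor 6092355/29 ≈ 210081.207; standard quotas: Rivermont 6.926, Fernley 7.072, Claybrook 2.483, Millford 0.660, Ashgrove 4.814, Pinehurst 4.583, Oakdale 2.461.
Rounding to the nearest integer gives Rivermont 7, Fernley 7, Claybrook 2, Millford 1, Ashgrove 5, Pinehurst 5, Oakdale 2 — total 29, matching the house size, so no adjustment is needed.
Claybrook receives 2.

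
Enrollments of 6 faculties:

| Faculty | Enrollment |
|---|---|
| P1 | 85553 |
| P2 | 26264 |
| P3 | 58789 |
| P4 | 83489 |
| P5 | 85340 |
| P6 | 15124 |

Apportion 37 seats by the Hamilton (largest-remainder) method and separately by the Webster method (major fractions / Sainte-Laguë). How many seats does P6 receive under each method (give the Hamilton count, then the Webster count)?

1 and 2

Hamilton: P1 9, P2 3, P3 6, P4 9, P5 9, P6 1.
Webster: P1 9, P2 3, P3 6, P4 8, P5 9, P6 2.
P6 gets 1 under Hamilton and 2 under Webster.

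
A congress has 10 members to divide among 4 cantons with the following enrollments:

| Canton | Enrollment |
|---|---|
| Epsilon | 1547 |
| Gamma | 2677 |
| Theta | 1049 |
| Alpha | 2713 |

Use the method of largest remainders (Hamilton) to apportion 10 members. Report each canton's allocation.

The standard divisor is 7986/10 ≈ 798.6.
Standard quotas: Epsilon 1.937, Gamma 3.352, Theta 1.314, Alpha 3.397.
Lower quotas: Epsilon 1, Gamma 3, Theta 1, Alpha 3 (sum 8, leaving 2 seats).
Remainders in descending order: Epsilon 0.937, Alpha 0.397, Gamma 0.352, Theta 0.314.
The surplus seats go to Epsilon, Alpha.

Epsilon=2, Gamma=3, Theta=1, Alpha=4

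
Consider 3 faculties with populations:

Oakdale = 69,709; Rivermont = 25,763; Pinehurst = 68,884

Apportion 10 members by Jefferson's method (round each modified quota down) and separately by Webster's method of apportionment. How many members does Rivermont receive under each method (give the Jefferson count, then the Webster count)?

Jefferson: Oakdale 5, Rivermont 1, Pinehurst 4.
Webster: Oakdale 4, Rivermont 2, Pinehurst 4.
Rivermont gets 1 under Jefferson and 2 under Webster.

1 and 2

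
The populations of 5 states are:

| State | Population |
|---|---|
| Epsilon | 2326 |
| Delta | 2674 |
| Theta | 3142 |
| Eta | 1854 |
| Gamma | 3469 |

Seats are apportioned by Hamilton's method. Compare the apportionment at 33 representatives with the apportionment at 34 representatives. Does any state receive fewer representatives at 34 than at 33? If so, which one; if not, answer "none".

At 33 seats: Epsilon 6, Delta 7, Theta 8, Eta 4, Gamma 8.
At 34 seats: Epsilon 6, Delta 7, Theta 8, Eta 4, Gamma 9.
No state's allocation decreased.

none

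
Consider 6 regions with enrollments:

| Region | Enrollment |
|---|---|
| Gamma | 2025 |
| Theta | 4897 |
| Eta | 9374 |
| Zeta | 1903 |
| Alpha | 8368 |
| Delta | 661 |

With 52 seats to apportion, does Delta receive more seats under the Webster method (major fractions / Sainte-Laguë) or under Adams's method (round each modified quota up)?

Webster: Gamma 4, Theta 9, Eta 18, Zeta 4, Alpha 16, Delta 1.
Adams: Gamma 4, Theta 9, Eta 17, Zeta 4, Alpha 16, Delta 2.
Delta gets 1 under Webster and 2 under Adams.

Adams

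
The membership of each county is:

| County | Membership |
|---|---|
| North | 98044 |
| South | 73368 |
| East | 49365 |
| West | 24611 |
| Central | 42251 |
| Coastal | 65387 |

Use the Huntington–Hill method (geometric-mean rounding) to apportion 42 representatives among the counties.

North 11, South 9, East 6, West 3, Central 5, Coastal 8

With divisor 8590: modified quotas North 11.414, South 8.541, East 5.747, West 2.865, Central 4.919, Coastal 7.612.
Geometric-mean thresholds: North √(11·12)=11.489, South √(8·9)=8.485, East √(5·6)=5.477, West √(2·3)=2.449, Central √(4·5)=4.472, Coastal √(7·8)=7.483.
Each quota rounded against its threshold gives North 11, South 9, East 6, West 3, Central 5, Coastal 8 (total 42).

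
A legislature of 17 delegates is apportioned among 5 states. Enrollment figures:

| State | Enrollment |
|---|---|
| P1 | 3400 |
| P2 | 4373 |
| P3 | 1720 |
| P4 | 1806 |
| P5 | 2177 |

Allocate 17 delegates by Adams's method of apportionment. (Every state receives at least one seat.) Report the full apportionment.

P1 4, P2 5, P3 2, P4 3, P5 3

Standard divisor 13476/17 ≈ 792.706; standard quotas: P1 4.289, P2 5.517, P3 2.170, P4 2.278, P5 2.746.
Rounding up gives 5, 6, 3, 3, 3 = 20 seats, so the divisor must be adjusted.
With modified divisor 890: modified quotas P1 3.820, P2 4.913, P3 1.933, P4 2.029, P5 2.446.
Rounding up: P1 4, P2 5, P3 2, P4 3, P5 3 (total 17).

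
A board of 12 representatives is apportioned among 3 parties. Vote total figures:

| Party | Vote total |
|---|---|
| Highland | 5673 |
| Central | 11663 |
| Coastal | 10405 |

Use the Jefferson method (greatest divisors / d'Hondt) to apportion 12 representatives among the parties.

Standard divisor 27741/12 ≈ 2311.75; standard quotas: Highland 2.454, Central 5.045, Coastal 4.501.
Rounding down gives 2, 5, 4 = 11 seats, so the divisor must be adjusted.
With modified divisor 2000: modified quotas Highland 2.837, Central 5.832, Coastal 5.202.
Rounding down: Highland 2, Central 5, Coastal 5 (total 12).

Highland 2, Central 5, Coastal 5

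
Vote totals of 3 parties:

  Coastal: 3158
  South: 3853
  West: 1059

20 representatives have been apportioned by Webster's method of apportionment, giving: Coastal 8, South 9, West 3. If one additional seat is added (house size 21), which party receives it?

Priority for the next seat is population ÷ (current seats + 0.5).
Priorities: Coastal 371.529, South 405.579, West 302.571.
Highest priority: South.

South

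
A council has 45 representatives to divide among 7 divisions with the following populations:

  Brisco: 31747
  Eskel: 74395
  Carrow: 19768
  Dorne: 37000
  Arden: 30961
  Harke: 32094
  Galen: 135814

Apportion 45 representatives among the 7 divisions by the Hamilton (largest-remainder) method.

Standard divisor: 361779 ÷ 45 ≈ 8039.533.
Standard quotas: Brisco 3.9489, Eskel 9.2536, Carrow 2.4588, Dorne 4.6023, Arden 3.8511, Harke 3.9920, Galen 16.8933.
Lower quotas: Brisco 3, Eskel 9, Carrow 2, Dorne 4, Arden 3, Harke 3, Galen 16 (sum 40, leaving 5 seats).
Remainders in descending order: Harke 0.9920, Brisco 0.9489, Galen 0.8933, Arden 0.8511, Dorne 0.6023, Carrow 0.4588, Eskel 0.2536.
Largest remainders: Harke, Brisco, Galen, Arden, Dorne receive the extra seats.

Brisco=4, Eskel=9, Carrow=2, Dorne=5, Arden=4, Harke=4, Galen=17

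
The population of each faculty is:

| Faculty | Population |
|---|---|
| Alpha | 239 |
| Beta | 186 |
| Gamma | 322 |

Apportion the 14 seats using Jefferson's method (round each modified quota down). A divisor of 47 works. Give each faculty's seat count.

Alpha 5, Beta 3, Gamma 6

With modified divisor 47: modified quotas Alpha 5.085, Beta 3.957, Gamma 6.851.
Rounding down: Alpha 5, Beta 3, Gamma 6 (total 14).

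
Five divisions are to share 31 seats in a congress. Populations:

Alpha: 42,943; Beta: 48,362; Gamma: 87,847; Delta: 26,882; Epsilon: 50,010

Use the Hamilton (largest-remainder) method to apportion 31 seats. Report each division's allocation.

Total 256044; standard divisor 256044/31 ≈ 8259.484.
Standard quotas: Alpha 5.1992, Beta 5.8553, Gamma 10.6359, Delta 3.2547, Epsilon 6.0549.
Lower quotas: Alpha 5, Beta 5, Gamma 10, Delta 3, Epsilon 6 (sum 29, leaving 2 seats).
Remainders in descending order: Beta 0.8553, Gamma 0.6359, Delta 0.2547, Alpha 0.1992, Epsilon 0.0549.
Largest remainders: Beta, Gamma receive the extra seats.

Alpha 5, Beta 6, Gamma 11, Delta 3, Epsilon 6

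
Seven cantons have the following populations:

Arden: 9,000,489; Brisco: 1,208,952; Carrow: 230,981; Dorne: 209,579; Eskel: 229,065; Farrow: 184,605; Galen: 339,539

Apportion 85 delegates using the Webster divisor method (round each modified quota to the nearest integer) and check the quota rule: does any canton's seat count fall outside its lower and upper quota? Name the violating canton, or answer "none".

Arden

Standard quotas: Arden 67.090, Brisco 9.012, Carrow 1.722, Dorne 1.562, Eskel 1.707, Farrow 1.376, Galen 2.531.
Webster allocation: Arden 66, Brisco 9, Carrow 2, Dorne 2, Eskel 2, Farrow 1, Galen 3.
Arden has quota 67.090 (lower 67, upper 68) but receives 66 — outside the quota interval.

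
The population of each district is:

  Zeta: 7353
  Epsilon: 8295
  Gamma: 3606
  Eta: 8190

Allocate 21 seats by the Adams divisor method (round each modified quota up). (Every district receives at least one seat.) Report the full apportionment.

Zeta 6; Epsilon 6; Gamma 3; Eta 6

Standard divisor 27444/21 ≈ 1306.857; standard quotas: Zeta 5.626, Epsilon 6.347, Gamma 2.759, Eta 6.267.
Rounding up gives 6, 7, 3, 7 = 23 seats, so the divisor must be adjusted.
With modified divisor 1400: modified quotas Zeta 5.252, Epsilon 5.925, Gamma 2.576, Eta 5.850.
Rounding up: Zeta 6, Epsilon 6, Gamma 3, Eta 6 (total 21).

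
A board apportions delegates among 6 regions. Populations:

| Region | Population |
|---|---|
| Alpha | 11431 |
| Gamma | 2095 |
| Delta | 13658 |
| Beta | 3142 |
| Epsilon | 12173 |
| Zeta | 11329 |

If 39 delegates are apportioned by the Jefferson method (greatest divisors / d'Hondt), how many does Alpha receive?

9

Standard divisor 53828/39 ≈ 1380.205; standard quotas: Alpha 8.282, Gamma 1.518, Delta 9.896, Beta 2.276, Epsilon 8.820, Zeta 8.208.
Rounding down gives 8, 1, 9, 2, 8, 8 = 36 seats, so the divisor must be adjusted.
With modified divisor 1264: modified quotas Alpha 9.044, Gamma 1.657, Delta 10.805, Beta 2.486, Epsilon 9.631, Zeta 8.963.
Rounding down: Alpha 9, Gamma 1, Delta 10, Beta 2, Epsilon 9, Zeta 8 (total 39).
Alpha receives 9.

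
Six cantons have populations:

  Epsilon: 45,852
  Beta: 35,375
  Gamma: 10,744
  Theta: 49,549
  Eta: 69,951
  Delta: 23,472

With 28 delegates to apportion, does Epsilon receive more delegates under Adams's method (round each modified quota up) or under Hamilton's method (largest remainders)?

Hamilton

Adams: Epsilon 5, Beta 4, Gamma 2, Theta 6, Eta 8, Delta 3.
Hamilton: Epsilon 6, Beta 4, Gamma 1, Theta 6, Eta 8, Delta 3.
Epsilon gets 5 under Adams and 6 under Hamilton.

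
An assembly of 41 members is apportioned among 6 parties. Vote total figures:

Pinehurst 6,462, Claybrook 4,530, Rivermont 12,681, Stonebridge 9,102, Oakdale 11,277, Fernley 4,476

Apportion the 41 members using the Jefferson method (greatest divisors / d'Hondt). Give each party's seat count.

Standard divisor 48528/41 ≈ 1183.61; standard quotas: Pinehurst 5.460, Claybrook 3.827, Rivermont 10.714, Stonebridge 7.690, Oakdale 9.528, Fernley 3.782.
Rounding down gives 5, 3, 10, 7, 9, 3 = 37 seats, so the divisor must be adjusted.
With modified divisor 1125.09: modified quotas Pinehurst 5.744, Claybrook 4.026, Rivermont 11.271, Stonebridge 8.090, Oakdale 10.023, Fernley 3.978.
Rounding down: Pinehurst 5, Claybrook 4, Rivermont 11, Stonebridge 8, Oakdale 10, Fernley 3 (total 41).

Pinehurst 5; Claybrook 4; Rivermont 11; Stonebridge 8; Oakdale 10; Fernley 3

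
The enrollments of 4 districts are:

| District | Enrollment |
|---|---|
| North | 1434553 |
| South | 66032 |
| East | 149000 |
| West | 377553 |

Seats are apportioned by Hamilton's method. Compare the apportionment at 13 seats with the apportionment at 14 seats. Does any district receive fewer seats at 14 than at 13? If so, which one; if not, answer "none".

At 13 seats: North 9, South 1, East 1, West 2.
At 14 seats: North 10, South 0, East 1, West 3.
South drops from 1 to 0.

South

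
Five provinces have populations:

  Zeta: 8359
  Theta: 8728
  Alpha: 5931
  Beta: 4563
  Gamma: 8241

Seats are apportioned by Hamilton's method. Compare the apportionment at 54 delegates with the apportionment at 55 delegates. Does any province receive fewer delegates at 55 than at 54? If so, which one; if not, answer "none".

none

At 54 seats: Zeta 13, Theta 13, Alpha 9, Beta 7, Gamma 12.
At 55 seats: Zeta 13, Theta 13, Alpha 9, Beta 7, Gamma 13.
No province's allocation decreased.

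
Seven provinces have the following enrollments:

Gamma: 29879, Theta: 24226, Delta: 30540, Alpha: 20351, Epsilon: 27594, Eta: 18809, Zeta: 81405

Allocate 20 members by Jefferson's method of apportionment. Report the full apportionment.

Gamma 2, Theta 2, Delta 3, Alpha 2, Epsilon 2, Eta 1, Zeta 8

Standard divisor 232804/20 ≈ 11640.2; standard quotas: Gamma 2.567, Theta 2.081, Delta 2.624, Alpha 1.748, Epsilon 2.371, Eta 1.616, Zeta 6.993.
Rounding down gives 2, 2, 2, 1, 2, 1, 6 = 16 seats, so the divisor must be adjusted.
With modified divisor 10070: modified quotas Gamma 2.967, Theta 2.406, Delta 3.033, Alpha 2.021, Epsilon 2.740, Eta 1.868, Zeta 8.084.
Rounding down: Gamma 2, Theta 2, Delta 3, Alpha 2, Epsilon 2, Eta 1, Zeta 8 (total 20).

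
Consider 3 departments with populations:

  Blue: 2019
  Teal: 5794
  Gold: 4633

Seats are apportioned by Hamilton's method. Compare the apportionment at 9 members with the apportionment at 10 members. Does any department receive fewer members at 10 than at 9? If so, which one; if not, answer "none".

At 9 seats: Blue 2, Teal 4, Gold 3.
At 10 seats: Blue 1, Teal 5, Gold 4.
Blue drops from 2 to 1.

Blue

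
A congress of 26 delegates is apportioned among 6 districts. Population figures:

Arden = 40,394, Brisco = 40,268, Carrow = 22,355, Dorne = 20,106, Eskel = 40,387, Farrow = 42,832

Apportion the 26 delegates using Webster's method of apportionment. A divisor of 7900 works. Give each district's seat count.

With modified divisor 7900: modified quotas Arden 5.113, Brisco 5.097, Carrow 2.830, Dorne 2.545, Eskel 5.112, Farrow 5.422.
Rounding to the nearest integer: Arden 5, Brisco 5, Carrow 3, Dorne 3, Eskel 5, Farrow 5 (total 26).

Arden: 5, Brisco: 5, Carrow: 3, Dorne: 3, Eskel: 5, Farrow: 5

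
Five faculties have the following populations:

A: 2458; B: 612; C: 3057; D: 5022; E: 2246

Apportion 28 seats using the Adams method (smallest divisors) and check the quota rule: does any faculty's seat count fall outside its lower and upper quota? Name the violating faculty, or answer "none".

none

Standard quotas: A 5.138, B 1.279, C 6.390, D 10.498, E 4.695.
Adams allocation: A 5, B 2, C 6, D 10, E 5.
Every allocation lies between the lower and upper quota.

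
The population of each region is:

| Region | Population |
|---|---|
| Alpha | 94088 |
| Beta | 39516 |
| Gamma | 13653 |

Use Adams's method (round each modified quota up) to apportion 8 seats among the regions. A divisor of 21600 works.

Alpha 5, Beta 2, Gamma 1

With modified divisor 21600: modified quotas Alpha 4.356, Beta 1.829, Gamma 0.632.
Rounding up: Alpha 5, Beta 2, Gamma 1 (total 8).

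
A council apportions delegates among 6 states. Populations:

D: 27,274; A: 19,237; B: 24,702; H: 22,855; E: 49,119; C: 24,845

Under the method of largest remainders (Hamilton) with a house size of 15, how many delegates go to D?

3

Total 168032; standard divisor 168032/15 ≈ 11202.133.
Standard quotas: D 2.4347, A 1.7173, B 2.2051, H 2.0402, E 4.3848, C 2.2179.
Lower quotas: D 2, A 1, B 2, H 2, E 4, C 2 (sum 13, leaving 2 seats).
Remainders in descending order: A 0.7173, D 0.4347, E 0.3848, C 0.2179, B 0.2051, H 0.0402.
The surplus seats go to A, D.
D receives 3.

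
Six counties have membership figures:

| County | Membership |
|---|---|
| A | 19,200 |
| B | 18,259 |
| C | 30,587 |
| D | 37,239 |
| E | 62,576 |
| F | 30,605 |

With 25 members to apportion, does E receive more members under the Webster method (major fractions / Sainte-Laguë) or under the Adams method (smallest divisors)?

Webster

Webster: A 2, B 2, C 4, D 5, E 8, F 4.
Adams: A 3, B 2, C 4, D 5, E 7, F 4.
E gets 8 under Webster and 7 under Adams.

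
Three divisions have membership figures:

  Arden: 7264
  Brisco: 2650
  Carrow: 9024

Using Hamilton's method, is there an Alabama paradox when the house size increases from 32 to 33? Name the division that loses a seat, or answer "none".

Brisco

At 32 seats: Arden 12, Brisco 5, Carrow 15.
At 33 seats: Arden 13, Brisco 4, Carrow 16.
Brisco drops from 5 to 4.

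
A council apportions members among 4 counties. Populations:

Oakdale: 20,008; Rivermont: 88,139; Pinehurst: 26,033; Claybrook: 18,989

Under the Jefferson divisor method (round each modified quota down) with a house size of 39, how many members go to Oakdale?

Standard divisor 153169/39 ≈ 3927.41; standard quotas: Oakdale 5.094, Rivermont 22.442, Pinehurst 6.629, Claybrook 4.835.
Rounding down gives 5, 22, 6, 4 = 37 seats, so the divisor must be adjusted.
With modified divisor 3760: modified quotas Oakdale 5.321, Rivermont 23.441, Pinehurst 6.924, Claybrook 5.050.
Rounding down: Oakdale 5, Rivermont 23, Pinehurst 6, Claybrook 5 (total 39).
Oakdale receives 5.

5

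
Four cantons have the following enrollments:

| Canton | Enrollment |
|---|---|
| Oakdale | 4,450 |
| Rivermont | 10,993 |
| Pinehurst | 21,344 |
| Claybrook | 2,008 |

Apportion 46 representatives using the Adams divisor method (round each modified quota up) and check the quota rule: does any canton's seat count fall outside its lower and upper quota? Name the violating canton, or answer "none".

Standard quotas: Oakdale 5.276, Rivermont 13.035, Pinehurst 25.308, Claybrook 2.381.
Adams allocation: Oakdale 6, Rivermont 13, Pinehurst 24, Claybrook 3.
Pinehurst has quota 25.308 (lower 25, upper 26) but receives 24 — outside the quota interval.

Pinehurst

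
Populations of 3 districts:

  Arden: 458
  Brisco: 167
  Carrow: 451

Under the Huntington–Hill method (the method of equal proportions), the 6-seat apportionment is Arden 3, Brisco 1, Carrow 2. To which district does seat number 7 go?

Priority for the next seat is population ÷ (√(s·(s+1))).
Priorities: Arden 132.213, Brisco 118.087, Carrow 184.120.
Highest priority: Carrow.

Carrow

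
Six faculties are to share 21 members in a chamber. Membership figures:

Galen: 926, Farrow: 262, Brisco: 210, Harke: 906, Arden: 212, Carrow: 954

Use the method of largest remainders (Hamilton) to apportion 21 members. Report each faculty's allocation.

Standard divisor: 3470 ÷ 21 ≈ 165.238.
Standard quotas: Galen 5.604, Farrow 1.586, Brisco 1.271, Harke 5.483, Arden 1.283, Carrow 5.773.
Lower quotas: Galen 5, Farrow 1, Brisco 1, Harke 5, Arden 1, Carrow 5 (sum 18, leaving 3 seats).
Remainders in descending order: Carrow 0.773, Galen 0.604, Farrow 0.586, Harke 0.483, Arden 0.283, Brisco 0.271.
The surplus seats go to Carrow, Galen, Farrow.

Galen: 6; Farrow: 2; Brisco: 1; Harke: 5; Arden: 1; Carrow: 6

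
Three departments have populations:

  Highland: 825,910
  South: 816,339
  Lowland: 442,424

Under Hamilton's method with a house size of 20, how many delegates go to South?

Standard divisor: 2084673 ÷ 20 ≈ 104233.65.
Standard quotas: Highland 7.9236, South 7.8318, Lowland 4.2445.
Lower quotas: Highland 7, South 7, Lowland 4 (sum 18, leaving 2 seats).
Remainders in descending order: Highland 0.9236, South 0.8318, Lowland 0.2445.
The surplus seats go to Highland, South.
South receives 8.

8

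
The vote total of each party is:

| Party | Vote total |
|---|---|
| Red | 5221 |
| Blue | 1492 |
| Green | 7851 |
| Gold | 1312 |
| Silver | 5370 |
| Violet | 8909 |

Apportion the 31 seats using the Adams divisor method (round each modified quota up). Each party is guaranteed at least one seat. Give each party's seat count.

Standard divisor 30155/31 ≈ 972.742; standard quotas: Red 5.367, Blue 1.534, Green 8.071, Gold 1.349, Silver 5.520, Violet 9.159.
Rounding up gives 6, 2, 9, 2, 6, 10 = 35 seats, so the divisor must be adjusted.
With modified divisor 1100: modified quotas Red 4.746, Blue 1.356, Green 7.137, Gold 1.193, Silver 4.882, Violet 8.099.
Rounding up: Red 5, Blue 2, Green 8, Gold 2, Silver 5, Violet 9 (total 31).

Red=5, Blue=2, Green=8, Gold=2, Silver=5, Violet=9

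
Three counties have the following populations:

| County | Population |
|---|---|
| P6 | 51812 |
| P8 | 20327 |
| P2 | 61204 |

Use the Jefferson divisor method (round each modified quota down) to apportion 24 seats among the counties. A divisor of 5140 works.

With modified divisor 5140: modified quotas P6 10.080, P8 3.955, P2 11.907.
Rounding down: P6 10, P8 3, P2 11 (total 24).

P6 10; P8 3; P2 11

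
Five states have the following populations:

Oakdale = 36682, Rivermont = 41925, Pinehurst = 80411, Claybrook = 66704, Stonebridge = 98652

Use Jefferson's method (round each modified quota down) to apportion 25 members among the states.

Standard divisor 324374/25 ≈ 12974.96; standard quotas: Oakdale 2.827, Rivermont 3.231, Pinehurst 6.197, Claybrook 5.141, Stonebridge 7.603.
Rounding down gives 2, 3, 6, 5, 7 = 23 seats, so the divisor must be adjusted.
With modified divisor 11900: modified quotas Oakdale 3.083, Rivermont 3.523, Pinehurst 6.757, Claybrook 5.605, Stonebridge 8.290.
Rounding down: Oakdale 3, Rivermont 3, Pinehurst 6, Claybrook 5, Stonebridge 8 (total 25).

Oakdale 3; Rivermont 3; Pinehurst 6; Claybrook 5; Stonebridge 8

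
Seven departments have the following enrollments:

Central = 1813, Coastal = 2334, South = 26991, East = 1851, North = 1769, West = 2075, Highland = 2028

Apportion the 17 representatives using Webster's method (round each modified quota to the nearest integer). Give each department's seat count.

Standard divisor 38861/17 ≈ 2285.941; standard quotas: Central 0.793, Coastal 1.021, South 11.807, East 0.810, North 0.774, West 0.908, Highland 0.887.
Rounding to the nearest integer gives 1, 1, 12, 1, 1, 1, 1 = 18 seats, so the divisor must be adjusted.
With modified divisor 2500: modified quotas Central 0.725, Coastal 0.934, South 10.796, East 0.740, North 0.708, West 0.830, Highland 0.811.
Rounding to the nearest integer: Central 1, Coastal 1, South 11, East 1, North 1, West 1, Highland 1 (total 17).

Central: 1, Coastal: 1, South: 11, East: 1, North: 1, West: 1, Highland: 1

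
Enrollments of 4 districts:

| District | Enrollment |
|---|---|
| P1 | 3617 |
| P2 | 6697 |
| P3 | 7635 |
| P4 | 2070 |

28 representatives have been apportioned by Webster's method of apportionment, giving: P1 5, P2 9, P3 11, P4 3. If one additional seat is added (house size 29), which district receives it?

Priority for the next seat is population ÷ (current seats + 0.5).
Priorities: P1 657.636, P2 704.947, P3 663.913, P4 591.429.
Highest priority: P2.

P2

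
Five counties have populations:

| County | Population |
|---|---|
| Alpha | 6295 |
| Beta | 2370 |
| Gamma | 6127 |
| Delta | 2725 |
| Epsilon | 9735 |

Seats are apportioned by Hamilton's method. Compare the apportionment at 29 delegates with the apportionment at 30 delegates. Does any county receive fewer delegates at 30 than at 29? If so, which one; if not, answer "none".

Beta

At 29 seats: Alpha 7, Beta 3, Gamma 6, Delta 3, Epsilon 10.
At 30 seats: Alpha 7, Beta 2, Gamma 7, Delta 3, Epsilon 11.
Beta drops from 3 to 2.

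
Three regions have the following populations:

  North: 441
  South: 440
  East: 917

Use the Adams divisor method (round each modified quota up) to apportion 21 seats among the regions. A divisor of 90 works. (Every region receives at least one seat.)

North=5, South=5, East=11

With modified divisor 90: modified quotas North 4.900, South 4.889, East 10.189.
Rounding up: North 5, South 5, East 11 (total 21).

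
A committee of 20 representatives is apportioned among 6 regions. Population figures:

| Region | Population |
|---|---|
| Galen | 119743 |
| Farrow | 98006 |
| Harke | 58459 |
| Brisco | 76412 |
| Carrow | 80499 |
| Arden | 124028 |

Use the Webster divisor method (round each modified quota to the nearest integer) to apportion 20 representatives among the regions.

Galen 4; Farrow 4; Harke 2; Brisco 3; Carrow 3; Arden 4

Standard divisor 557147/20 ≈ 27857.35; standard quotas: Galen 4.298, Farrow 3.518, Harke 2.099, Brisco 2.743, Carrow 2.890, Arden 4.452.
Rounding to the nearest integer gives Galen 4, Farrow 4, Harke 2, Brisco 3, Carrow 3, Arden 4 — total 20, matching the house size, so no adjustment is needed.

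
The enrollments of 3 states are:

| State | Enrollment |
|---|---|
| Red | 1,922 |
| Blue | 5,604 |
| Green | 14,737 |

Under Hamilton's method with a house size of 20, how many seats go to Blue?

5

Total 22263; standard divisor 22263/20 ≈ 1113.15.
Standard quotas: Red 1.7266, Blue 5.0344, Green 13.2390.
Lower quotas: Red 1, Blue 5, Green 13 (sum 19, leaving 1 seat).
Remainders in descending order: Red 0.7266, Green 0.2390, Blue 0.0344.
The surplus seat goes to Red.
Blue receives 5.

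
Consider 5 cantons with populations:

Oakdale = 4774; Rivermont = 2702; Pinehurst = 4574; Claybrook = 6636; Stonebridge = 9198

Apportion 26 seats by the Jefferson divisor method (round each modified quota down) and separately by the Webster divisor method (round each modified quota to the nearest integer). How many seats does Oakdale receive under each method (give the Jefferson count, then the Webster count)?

Jefferson: Oakdale 5, Rivermont 2, Pinehurst 4, Claybrook 6, Stonebridge 9.
Webster: Oakdale 4, Rivermont 3, Pinehurst 4, Claybrook 6, Stonebridge 9.
Oakdale gets 5 under Jefferson and 4 under Webster.

5 and 4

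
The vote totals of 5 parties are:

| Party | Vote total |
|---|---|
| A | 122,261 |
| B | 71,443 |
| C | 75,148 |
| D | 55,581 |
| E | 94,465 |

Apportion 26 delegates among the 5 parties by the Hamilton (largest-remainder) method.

Standard divisor: 418898 ÷ 26 ≈ 16111.462.
Standard quotas: A 7.5884, B 4.4343, C 4.6643, D 3.4498, E 5.8632.
Lower quotas: A 7, B 4, C 4, D 3, E 5 (sum 23, leaving 3 seats).
Remainders in descending order: E 0.8632, C 0.6643, A 0.5884, D 0.4498, B 0.4343.
The surplus seats go to E, C, A.

A 8, B 4, C 5, D 3, E 6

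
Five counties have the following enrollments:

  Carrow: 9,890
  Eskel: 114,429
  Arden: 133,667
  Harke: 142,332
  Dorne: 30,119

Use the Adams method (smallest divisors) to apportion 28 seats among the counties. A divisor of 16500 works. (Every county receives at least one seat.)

With modified divisor 16500: modified quotas Carrow 0.599, Eskel 6.935, Arden 8.101, Harke 8.626, Dorne 1.825.
Rounding up: Carrow 1, Eskel 7, Arden 9, Harke 9, Dorne 2 (total 28).

Carrow: 1, Eskel: 7, Arden: 9, Harke: 9, Dorne: 2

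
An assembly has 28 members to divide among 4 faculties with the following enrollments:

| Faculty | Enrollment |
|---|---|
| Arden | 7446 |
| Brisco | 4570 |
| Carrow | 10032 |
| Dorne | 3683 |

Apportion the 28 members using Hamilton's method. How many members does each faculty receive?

Standard divisor: 25731 ÷ 28 ≈ 918.964.
Standard quotas: Arden 8.1026, Brisco 4.9730, Carrow 10.9166, Dorne 4.0078.
Lower quotas: Arden 8, Brisco 4, Carrow 10, Dorne 4 (sum 26, leaving 2 seats).
Remainders in descending order: Brisco 0.9730, Carrow 0.9166, Arden 0.1026, Dorne 0.0078.
Largest remainders: Brisco, Carrow receive the extra seats.

Arden: 8; Brisco: 5; Carrow: 11; Dorne: 4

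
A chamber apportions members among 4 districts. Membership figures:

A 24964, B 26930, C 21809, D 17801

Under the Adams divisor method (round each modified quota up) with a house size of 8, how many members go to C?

Standard divisor 91504/8 ≈ 11438; standard quotas: A 2.183, B 2.354, C 1.907, D 1.556.
Rounding up gives 3, 3, 2, 2 = 10 seats, so the divisor must be adjusted.
With modified divisor 15600: modified quotas A 1.600, B 1.726, C 1.398, D 1.141.
Rounding up: A 2, B 2, C 2, D 2 (total 8).
C receives 2.

2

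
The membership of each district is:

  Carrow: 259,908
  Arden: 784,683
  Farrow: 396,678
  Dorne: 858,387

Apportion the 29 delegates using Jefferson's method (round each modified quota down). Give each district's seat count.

Carrow: 3; Arden: 10; Farrow: 5; Dorne: 11

Standard divisor 2299656/29 ≈ 79298.483; standard quotas: Carrow 3.278, Arden 9.895, Farrow 5.002, Dorne 10.825.
Rounding down gives 3, 9, 5, 10 = 27 seats, so the divisor must be adjusted.
With modified divisor 74800: modified quotas Carrow 3.475, Arden 10.490, Farrow 5.303, Dorne 11.476.
Rounding down: Carrow 3, Arden 10, Farrow 5, Dorne 11 (total 29).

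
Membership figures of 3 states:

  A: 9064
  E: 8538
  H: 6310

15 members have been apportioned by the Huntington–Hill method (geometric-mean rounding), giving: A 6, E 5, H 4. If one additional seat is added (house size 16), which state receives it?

Priority for the next seat is population ÷ (√(s·(s+1))).
Priorities: A 1398.606, E 1558.818, H 1410.959.
Highest priority: E.

E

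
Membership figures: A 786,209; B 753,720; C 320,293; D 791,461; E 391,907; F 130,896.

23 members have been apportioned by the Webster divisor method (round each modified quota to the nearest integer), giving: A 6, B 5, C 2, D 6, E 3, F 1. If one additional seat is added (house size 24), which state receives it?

Priority for the next seat is population ÷ (current seats + 0.5).
Priorities: A 120955.231, B 137040.000, C 128117.200, D 121763.231, E 111973.429, F 87264.000.
Highest priority: B.

B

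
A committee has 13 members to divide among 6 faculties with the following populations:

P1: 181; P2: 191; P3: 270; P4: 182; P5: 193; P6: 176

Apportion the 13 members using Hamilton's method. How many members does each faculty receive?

P1: 2; P2: 2; P3: 3; P4: 2; P5: 2; P6: 2

Total 1193; standard divisor 1193/13 ≈ 91.769.
Standard quotas: P1 1.972, P2 2.081, P3 2.942, P4 1.983, P5 2.103, P6 1.918.
Lower quotas: P1 1, P2 2, P3 2, P4 1, P5 2, P6 1 (sum 9, leaving 4 seats).
Remainders in descending order: P4 0.983, P1 0.972, P3 0.942, P6 0.918, P5 0.103, P2 0.081.
Largest remainders: P4, P1, P3, P6 receive the extra seats.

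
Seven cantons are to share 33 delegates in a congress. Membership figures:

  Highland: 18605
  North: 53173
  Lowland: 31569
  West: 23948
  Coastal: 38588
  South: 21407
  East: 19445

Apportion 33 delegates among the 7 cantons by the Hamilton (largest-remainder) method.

Highland 3, North 9, Lowland 5, West 4, Coastal 6, South 3, East 3

Total 206735; standard divisor 206735/33 ≈ 6264.697.
Standard quotas: Highland 2.9698, North 8.4877, Lowland 5.0392, West 3.8227, Coastal 6.1596, South 3.4171, East 3.1039.
Lower quotas: Highland 2, North 8, Lowland 5, West 3, Coastal 6, South 3, East 3 (sum 30, leaving 3 seats).
Remainders in descending order: Highland 0.9698, West 0.8227, North 0.4877, South 0.4171, Coastal 0.1596, East 0.1039, Lowland 0.0392.
Largest remainders: Highland, West, North receive the extra seats.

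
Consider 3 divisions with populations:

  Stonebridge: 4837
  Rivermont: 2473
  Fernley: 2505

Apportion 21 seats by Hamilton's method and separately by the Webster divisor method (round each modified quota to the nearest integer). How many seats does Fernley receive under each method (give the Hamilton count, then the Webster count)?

Hamilton: Stonebridge 10, Rivermont 5, Fernley 6.
Webster: Stonebridge 11, Rivermont 5, Fernley 5.
Fernley gets 6 under Hamilton and 5 under Webster.

6 and 5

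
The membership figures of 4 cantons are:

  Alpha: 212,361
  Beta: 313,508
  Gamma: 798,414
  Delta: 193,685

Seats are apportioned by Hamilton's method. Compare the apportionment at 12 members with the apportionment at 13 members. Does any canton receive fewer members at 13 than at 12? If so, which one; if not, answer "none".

At 12 seats: Alpha 2, Beta 2, Gamma 6, Delta 2.
At 13 seats: Alpha 2, Beta 3, Gamma 7, Delta 1.
Delta drops from 2 to 1.

Delta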